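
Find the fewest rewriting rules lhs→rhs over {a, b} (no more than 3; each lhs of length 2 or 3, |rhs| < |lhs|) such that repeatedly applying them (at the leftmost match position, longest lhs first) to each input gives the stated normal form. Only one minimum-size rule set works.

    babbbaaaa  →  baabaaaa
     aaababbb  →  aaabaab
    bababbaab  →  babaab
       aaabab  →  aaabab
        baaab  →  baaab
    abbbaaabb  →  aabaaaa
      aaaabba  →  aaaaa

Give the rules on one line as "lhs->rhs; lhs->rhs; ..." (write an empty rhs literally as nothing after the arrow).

  | babbbaaaa => baabaaaa
  | aaababbb => aaabaab
  | bababbaab => bababbab => bababbb => babaab
  | aaabab

bb->a; bba->bb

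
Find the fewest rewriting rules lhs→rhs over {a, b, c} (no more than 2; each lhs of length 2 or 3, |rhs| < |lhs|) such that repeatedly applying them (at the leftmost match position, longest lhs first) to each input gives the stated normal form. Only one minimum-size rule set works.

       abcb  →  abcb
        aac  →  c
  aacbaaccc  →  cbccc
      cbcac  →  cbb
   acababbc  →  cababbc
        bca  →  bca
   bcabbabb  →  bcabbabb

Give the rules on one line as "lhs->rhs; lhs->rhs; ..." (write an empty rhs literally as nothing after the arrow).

ac->c; cac->b

  | abcb
  | aac => ac => c
  | aacbaaccc => acbaaccc => cbaaccc => cbaccc => cbccc
  | cbcac => cbb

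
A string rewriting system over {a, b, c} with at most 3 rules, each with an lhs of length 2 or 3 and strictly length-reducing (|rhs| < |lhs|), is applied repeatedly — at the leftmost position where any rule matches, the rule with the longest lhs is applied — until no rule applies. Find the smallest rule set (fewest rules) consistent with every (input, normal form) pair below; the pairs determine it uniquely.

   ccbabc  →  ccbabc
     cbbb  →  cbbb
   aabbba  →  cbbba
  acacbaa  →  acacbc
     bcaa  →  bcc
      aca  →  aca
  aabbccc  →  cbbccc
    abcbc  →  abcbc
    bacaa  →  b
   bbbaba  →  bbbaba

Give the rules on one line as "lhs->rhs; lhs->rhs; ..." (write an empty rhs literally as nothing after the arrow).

aa->c; acc->

  | ccbabc
  | cbbb
  | aabbba => cbbba
  | acacbaa => acacbc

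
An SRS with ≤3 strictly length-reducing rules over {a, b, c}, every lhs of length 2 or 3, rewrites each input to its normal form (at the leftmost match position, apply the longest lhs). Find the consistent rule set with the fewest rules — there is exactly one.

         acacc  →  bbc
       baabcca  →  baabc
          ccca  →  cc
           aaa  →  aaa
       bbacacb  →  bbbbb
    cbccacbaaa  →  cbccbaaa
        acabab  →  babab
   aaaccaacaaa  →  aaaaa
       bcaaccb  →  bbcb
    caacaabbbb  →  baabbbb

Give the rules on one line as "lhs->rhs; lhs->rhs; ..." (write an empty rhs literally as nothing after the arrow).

aac->a; ac->b; ca->

  | acacc => bacc => bbc
  | baabcca => baabc
  | ccca => cc
  | aaa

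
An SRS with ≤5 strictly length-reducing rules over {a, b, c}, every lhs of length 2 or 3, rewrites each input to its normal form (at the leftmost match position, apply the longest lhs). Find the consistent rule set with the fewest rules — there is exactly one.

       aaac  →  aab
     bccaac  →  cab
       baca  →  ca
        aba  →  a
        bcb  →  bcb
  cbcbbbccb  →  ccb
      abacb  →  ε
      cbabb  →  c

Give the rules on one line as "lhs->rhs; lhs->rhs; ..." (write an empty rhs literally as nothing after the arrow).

ac->b; ba->; bb->; bcc->c

  | aaac => aab
  | bccaac => caac => cab
  | baca => ca
  | aba => a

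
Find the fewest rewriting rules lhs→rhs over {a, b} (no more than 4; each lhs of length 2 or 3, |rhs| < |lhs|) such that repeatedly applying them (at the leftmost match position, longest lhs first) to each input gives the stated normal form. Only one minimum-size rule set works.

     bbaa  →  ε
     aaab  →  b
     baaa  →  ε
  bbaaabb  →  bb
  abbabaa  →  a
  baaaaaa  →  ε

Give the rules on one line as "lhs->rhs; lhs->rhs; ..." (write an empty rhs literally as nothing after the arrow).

aa->; aaa->; baa->aa

  | bbaa => baa => aa => ε
  | aaab => b
  | baaa => aaa => ε
  | bbaaabb => baaabb => aaabb => bb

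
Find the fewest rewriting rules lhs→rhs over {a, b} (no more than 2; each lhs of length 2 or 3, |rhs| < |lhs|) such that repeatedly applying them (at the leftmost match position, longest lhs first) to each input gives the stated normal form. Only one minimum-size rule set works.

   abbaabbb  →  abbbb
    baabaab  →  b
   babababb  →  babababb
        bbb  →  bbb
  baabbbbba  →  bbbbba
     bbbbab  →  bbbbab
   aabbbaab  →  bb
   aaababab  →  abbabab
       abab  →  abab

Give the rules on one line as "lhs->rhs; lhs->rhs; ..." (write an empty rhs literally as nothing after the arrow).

aaa->ab; aab->

  | abbaabbb => abbbb
  | baabaab => baab => b
  | babababb
  | bbb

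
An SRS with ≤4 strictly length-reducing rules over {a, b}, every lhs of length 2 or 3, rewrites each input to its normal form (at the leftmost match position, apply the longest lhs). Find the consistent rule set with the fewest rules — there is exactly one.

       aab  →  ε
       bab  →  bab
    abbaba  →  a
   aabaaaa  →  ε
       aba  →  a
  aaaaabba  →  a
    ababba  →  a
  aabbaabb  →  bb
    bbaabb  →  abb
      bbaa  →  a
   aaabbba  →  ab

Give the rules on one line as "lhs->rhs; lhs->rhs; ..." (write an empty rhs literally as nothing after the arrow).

aa->; aab->; aba->a; bba->

  | aab => ε
  | bab
  | abbaba => aba => a
  | aabaaaa => aaaa => aa => ε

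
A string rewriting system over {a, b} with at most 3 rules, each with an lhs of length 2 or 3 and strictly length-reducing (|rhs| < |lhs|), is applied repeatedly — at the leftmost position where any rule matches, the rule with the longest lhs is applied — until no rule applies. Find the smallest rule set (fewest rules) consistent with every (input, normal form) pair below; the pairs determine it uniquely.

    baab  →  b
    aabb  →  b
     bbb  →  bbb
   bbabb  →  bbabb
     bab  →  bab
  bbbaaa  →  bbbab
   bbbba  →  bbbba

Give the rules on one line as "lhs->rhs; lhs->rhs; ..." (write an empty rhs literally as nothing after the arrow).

aaa->ab; aab->

  | baab => b
  | aabb => b
  | bbb
  | bbabb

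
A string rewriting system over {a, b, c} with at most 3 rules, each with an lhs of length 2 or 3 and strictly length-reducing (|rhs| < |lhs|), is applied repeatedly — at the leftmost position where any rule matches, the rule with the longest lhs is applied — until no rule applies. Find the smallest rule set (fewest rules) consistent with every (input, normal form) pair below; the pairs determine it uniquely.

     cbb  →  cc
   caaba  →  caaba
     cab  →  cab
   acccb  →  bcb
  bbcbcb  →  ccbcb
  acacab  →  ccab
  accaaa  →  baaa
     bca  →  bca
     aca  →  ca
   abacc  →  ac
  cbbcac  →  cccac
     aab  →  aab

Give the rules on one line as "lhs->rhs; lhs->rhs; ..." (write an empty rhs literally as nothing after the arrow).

aca->ca; acc->b; bb->c

  | cbb => cc
  | caaba
  | cab
  | acccb => bcb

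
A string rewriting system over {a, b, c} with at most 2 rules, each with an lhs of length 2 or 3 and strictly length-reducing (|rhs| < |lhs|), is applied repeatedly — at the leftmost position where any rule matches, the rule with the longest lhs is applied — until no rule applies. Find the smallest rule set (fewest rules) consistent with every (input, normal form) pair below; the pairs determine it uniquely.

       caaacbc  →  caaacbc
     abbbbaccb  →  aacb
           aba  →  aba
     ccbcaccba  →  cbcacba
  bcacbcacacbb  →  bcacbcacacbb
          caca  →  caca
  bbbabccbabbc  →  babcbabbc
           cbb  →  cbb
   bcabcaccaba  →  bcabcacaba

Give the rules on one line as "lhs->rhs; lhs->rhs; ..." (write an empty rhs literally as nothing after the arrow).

bba->a; cc->c

  | caaacbc
  | abbbbaccb => abbaccb => aaccb => aacb
  | aba
  | ccbcaccba => cbcaccba => cbcacba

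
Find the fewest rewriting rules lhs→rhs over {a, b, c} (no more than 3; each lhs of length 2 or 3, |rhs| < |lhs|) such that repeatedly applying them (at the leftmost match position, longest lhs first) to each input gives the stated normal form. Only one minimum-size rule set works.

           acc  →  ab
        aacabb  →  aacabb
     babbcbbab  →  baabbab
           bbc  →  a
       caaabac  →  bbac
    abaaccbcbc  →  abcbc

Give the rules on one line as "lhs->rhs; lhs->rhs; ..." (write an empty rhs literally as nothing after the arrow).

  | acc => ab
  | aacabb
  | babbcbbab => baabbab
  | bbc => a

aaa->c; bbc->a; cc->b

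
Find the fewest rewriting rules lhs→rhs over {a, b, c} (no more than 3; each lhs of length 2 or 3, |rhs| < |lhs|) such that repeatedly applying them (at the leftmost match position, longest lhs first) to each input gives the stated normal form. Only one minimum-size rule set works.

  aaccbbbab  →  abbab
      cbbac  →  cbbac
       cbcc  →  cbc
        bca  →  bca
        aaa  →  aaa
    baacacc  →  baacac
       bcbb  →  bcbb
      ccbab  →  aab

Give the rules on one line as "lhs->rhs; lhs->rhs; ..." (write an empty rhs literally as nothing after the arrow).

acb->; cba->aa; cc->c

  | aaccbbbab => aacbbbab => abbab
  | cbbac
  | cbcc => cbc
  | bca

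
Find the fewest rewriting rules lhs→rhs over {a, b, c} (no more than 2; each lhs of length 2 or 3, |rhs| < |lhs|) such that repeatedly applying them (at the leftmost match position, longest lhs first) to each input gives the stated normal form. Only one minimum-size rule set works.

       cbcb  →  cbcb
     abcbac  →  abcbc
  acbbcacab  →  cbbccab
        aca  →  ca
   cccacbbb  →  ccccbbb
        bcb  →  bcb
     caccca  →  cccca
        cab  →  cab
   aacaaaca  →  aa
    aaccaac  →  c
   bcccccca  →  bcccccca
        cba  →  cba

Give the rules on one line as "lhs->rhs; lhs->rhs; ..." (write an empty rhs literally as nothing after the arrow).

aac->; ac->c

  | cbcb
  | abcbac => abcbc
  | acbbcacab => cbbcacab => cbbccab
  | aca => ca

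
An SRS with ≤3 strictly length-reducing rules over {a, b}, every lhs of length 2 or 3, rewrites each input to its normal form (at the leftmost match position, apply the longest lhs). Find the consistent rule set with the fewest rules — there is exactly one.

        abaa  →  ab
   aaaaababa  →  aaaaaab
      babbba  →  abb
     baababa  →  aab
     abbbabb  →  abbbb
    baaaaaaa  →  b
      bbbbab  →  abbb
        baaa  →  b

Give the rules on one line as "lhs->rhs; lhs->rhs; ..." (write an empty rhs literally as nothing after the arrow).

  | abaa => aba => ab
  | aaaaababa => aaaaabba => aaaaaab
  | babbba => bbbba => bbab => abb
  | baababa => bababa => bbaba => abba => aab

ba->b; bba->ab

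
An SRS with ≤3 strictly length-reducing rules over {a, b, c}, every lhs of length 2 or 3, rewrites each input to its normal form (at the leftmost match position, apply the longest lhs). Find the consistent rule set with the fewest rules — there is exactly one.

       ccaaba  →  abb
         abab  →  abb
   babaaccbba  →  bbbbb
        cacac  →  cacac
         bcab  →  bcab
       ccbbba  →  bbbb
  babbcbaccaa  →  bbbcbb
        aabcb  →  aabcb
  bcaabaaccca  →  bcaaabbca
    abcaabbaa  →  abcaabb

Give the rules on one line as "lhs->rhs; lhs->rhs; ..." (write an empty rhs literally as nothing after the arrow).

ba->b; baa->ab; cc->b

  | ccaaba => baaba => abba => abb
  | abab => abb
  | babaaccbba => bbaaccbba => babccbba => bbccbba => bbbbba => bbbbb
  | cacac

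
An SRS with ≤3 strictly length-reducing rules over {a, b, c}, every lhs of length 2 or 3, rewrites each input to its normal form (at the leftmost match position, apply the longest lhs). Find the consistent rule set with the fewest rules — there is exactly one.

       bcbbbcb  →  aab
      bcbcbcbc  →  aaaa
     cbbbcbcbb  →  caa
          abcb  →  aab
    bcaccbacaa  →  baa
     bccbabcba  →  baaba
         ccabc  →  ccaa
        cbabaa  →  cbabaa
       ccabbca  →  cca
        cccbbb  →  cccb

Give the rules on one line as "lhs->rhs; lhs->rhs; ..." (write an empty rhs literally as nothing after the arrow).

  | bcbbbcb => abbbcb => abcb => aab
  | bcbcbcbc => abcbcbc => aabcbc => aaabc => aaaa
  | cbbbcbcbb => cbcbcbb => cabcbb => caabb => caa
  | abcb => aab

ac->; bb->; bc->a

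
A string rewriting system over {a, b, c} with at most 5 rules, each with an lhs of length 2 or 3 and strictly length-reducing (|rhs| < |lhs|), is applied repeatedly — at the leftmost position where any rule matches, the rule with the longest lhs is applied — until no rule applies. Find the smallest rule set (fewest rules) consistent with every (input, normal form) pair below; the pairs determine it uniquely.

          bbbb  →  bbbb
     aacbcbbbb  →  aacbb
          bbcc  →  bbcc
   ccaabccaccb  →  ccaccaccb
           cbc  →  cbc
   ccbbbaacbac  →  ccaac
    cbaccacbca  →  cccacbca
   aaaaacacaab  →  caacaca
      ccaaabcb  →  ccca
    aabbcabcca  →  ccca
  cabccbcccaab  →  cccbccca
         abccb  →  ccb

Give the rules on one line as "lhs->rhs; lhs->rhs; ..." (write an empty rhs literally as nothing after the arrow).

aaa->c; ab->; ba->; bcb->a

  | bbbb
  | aacbcbbbb => aacabbb => aacbb
  | bbcc
  | ccaabccaccb => ccaccaccb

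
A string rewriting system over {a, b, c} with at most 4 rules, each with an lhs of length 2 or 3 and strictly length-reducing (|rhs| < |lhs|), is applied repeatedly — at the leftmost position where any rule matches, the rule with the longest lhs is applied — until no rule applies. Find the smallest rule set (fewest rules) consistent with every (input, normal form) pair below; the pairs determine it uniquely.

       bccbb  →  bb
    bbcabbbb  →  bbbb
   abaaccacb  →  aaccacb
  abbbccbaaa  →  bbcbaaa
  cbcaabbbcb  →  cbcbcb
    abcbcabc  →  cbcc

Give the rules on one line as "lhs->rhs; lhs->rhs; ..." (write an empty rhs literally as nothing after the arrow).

ab->; cbb->b; ccb->cb

  | bccbb => bcbb => bb
  | bbcabbbb => bbcbbb => bbbb
  | abaaccacb => aaccacb
  | abbbccbaaa => bbccbaaa => bbcbaaa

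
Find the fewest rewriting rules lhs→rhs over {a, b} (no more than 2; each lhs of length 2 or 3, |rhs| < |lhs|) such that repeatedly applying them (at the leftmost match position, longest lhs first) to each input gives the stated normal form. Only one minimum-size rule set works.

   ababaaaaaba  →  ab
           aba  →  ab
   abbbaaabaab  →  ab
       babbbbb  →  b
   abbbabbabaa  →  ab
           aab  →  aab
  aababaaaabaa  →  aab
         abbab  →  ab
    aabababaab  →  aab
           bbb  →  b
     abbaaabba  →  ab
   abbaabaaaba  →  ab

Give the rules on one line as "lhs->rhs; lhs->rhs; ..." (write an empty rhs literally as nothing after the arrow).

  | ababaaaaaba => abbaaaaaba => abaaaaaba => abaaaaba => abaaaba => abaaba => ababa => abba => aba => ab
  | aba => ab
  | abbbaaabaab => abbaaabaab => abaaabaab => abaabaab => ababaab => abbaab => abaab => abab => abb => ab
  | babbbbb => bbbbbb => bbbbb => bbbb => bbb => bb => b

ba->b; bb->b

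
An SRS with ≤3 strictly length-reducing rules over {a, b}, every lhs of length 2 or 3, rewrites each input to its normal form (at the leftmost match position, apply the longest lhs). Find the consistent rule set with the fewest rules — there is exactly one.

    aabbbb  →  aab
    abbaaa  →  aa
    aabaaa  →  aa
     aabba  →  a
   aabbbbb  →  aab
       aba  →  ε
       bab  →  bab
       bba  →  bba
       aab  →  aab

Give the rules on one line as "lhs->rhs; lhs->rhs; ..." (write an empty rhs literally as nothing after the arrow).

  | aabbbb => aabbb => aabb => aab
  | abbaaa => abaaa => aa
  | aabaaa => aaa => aa
  | aabba => aaba => a

aaa->aa; aba->; abb->ab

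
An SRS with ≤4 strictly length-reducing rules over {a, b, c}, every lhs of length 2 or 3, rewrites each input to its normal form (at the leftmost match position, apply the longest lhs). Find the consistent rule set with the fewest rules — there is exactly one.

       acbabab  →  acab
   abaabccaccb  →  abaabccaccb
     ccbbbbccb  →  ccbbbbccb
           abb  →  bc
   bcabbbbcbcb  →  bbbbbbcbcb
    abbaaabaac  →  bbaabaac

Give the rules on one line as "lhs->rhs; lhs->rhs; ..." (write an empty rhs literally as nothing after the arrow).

  | acbabab => acab
  | abaabccaccb
  | ccbbbbccb
  | abb => bc

abb->bc; bab->; bca->bb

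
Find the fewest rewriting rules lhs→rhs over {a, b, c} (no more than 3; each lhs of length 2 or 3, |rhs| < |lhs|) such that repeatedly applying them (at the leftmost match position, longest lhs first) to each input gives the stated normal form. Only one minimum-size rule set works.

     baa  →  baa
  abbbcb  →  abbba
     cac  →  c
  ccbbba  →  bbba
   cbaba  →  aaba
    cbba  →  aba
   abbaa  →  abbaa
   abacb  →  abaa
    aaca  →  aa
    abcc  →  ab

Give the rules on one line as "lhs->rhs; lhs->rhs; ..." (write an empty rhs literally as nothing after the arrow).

  | baa
  | abbbcb => abbba
  | cac => c
  | ccbbba => bbba

ca->; cb->a; cc->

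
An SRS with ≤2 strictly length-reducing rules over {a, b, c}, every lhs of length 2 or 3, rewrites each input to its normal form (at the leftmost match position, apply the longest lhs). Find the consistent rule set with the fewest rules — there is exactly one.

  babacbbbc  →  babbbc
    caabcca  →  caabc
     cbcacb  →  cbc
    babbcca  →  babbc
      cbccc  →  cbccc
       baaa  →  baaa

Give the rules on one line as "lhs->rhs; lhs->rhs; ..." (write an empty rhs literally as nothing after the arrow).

  | babacbbbc => babbbc
  | caabcca => caabc
  | cbcacb => cbc
  | babbcca => babbc

acb->; cca->c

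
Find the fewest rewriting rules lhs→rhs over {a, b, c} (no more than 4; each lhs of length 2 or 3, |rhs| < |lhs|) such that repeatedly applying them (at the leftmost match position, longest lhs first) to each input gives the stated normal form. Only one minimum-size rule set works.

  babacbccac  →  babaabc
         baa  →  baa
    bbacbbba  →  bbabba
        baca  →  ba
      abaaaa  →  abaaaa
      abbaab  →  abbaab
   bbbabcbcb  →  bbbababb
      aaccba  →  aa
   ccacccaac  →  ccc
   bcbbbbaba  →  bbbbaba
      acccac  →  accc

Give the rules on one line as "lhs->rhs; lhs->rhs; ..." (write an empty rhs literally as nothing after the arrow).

ca->; cb->; cbc->ab

  | babacbccac => babaabcac => babaabc
  | baa
  | bbacbbba => bbabba
  | baca => ba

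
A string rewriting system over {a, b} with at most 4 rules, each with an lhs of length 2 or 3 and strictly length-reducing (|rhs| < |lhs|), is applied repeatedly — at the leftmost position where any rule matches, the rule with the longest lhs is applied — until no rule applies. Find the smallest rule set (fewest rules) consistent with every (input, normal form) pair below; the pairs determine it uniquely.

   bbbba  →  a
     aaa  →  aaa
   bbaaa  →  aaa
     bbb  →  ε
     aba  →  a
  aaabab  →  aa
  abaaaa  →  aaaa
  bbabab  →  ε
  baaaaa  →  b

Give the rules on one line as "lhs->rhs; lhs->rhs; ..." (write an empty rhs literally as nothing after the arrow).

ab->; ba->b; bb->; bbb->bb

  | bbbba => bbba => bba => a
  | aaa
  | bbaaa => aaa
  | bbb => bb => ε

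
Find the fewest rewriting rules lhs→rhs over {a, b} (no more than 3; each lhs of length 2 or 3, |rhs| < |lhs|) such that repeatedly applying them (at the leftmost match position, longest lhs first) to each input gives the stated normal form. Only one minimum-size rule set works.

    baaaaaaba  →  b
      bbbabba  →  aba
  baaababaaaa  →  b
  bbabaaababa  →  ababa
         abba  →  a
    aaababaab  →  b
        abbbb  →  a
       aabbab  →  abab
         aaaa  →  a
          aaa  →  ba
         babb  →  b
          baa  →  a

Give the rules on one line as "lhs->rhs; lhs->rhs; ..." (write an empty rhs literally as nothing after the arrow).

  | baaaaaaba => bbaaaaba => aaaaaba => baaaba => bbaba => aaba => bba => aa => b
  | bbbabba => ababba => aba
  | baaababaaaa => bbababaaaa => aababaaaa => bbabaaaa => aabaaaa => bbaaaa => aaaaa => baaa => bba => aa => b
  | bbabaaababa => aabaaababa => bbaaababa => aaaababa => baababa => bbbaba => ababa

aa->b; abb->; bb->a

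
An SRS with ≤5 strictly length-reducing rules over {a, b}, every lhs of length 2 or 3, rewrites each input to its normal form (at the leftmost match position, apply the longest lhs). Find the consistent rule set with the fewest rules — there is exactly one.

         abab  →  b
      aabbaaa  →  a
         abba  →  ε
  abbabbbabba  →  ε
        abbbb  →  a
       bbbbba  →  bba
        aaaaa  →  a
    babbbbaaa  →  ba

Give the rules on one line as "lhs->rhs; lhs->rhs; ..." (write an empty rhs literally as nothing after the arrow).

  | abab => b
  | aabbaaa => abbaaa => abaaa => aa => a
  | abba => aba => ε
  | abbabbbabba => ababbbabba => bbbabba => abba => aba => ε

aa->a; ab->a; aba->; bbb->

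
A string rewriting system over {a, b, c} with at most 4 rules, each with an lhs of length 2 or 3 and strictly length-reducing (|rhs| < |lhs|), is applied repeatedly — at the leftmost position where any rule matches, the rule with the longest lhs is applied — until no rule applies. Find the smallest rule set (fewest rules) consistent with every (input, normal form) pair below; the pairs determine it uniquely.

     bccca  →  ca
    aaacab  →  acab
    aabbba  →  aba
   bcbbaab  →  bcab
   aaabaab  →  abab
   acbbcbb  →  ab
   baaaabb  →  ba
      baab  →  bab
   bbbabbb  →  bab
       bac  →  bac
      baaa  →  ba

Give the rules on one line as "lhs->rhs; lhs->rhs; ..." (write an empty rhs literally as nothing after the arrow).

aa->a; bb->; cc->b

  | bccca => bbca => ca
  | aaacab => aacab => acab
  | aabbba => abbba => aba
  | bcbbaab => bcaab => bcab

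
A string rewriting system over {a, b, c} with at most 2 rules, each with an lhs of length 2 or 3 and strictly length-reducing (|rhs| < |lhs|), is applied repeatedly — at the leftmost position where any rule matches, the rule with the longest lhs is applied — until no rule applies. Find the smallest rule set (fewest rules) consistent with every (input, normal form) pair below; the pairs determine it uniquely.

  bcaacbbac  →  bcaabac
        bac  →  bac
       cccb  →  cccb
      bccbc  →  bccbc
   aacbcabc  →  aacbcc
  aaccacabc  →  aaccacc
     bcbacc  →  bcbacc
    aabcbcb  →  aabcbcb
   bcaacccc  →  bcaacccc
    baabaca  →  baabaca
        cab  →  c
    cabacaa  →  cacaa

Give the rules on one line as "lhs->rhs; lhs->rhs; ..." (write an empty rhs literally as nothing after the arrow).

cab->c; cbb->b

  | bcaacbbac => bcaabac
  | bac
  | cccb
  | bccbc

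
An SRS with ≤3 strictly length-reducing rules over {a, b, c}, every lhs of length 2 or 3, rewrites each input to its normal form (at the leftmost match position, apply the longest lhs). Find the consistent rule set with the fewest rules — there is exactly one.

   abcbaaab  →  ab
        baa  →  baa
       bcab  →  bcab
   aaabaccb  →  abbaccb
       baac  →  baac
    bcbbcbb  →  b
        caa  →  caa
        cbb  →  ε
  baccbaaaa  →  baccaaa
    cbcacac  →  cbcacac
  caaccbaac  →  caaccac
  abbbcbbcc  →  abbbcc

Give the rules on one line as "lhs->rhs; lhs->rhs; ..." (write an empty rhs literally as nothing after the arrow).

aab->bb; cba->c; cbb->

  | abcbaaab => abcaab => abcbb => ab
  | baa
  | bcab
  | aaabaccb => abbaccb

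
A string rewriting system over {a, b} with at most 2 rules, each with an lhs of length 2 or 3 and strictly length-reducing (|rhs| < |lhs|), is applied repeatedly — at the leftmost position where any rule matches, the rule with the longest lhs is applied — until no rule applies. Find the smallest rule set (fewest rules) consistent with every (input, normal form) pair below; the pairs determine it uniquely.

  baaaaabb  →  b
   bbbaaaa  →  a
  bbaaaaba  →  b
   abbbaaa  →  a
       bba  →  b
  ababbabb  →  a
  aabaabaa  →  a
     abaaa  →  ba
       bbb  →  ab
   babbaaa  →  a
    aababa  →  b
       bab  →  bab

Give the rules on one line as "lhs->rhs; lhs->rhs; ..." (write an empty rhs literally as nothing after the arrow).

aa->b; bb->a

  | baaaaabb => bbaaabb => aaaabb => baabb => bbbb => abb => aa => b
  | bbbaaaa => abaaaa => abbaa => aaaa => baa => bb => a
  | bbaaaaba => aaaaaba => baaaba => bbaba => aaba => bba => aa => b
  | abbbaaa => aabaaa => bbaaa => aaaa => baa => bb => a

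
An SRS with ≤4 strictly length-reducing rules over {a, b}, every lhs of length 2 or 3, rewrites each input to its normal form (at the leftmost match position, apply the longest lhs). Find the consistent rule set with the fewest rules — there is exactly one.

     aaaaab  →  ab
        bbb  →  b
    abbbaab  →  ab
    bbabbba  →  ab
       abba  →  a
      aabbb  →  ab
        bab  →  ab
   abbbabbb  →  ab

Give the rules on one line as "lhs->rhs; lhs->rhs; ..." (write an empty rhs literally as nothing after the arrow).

aa->a; ba->b; bab->ab; bb->

  | aaaaab => aaaab => aaab => aab => ab
  | bbb => b
  | abbbaab => abaab => abab => aab => ab
  | bbabbba => abbba => aba => ab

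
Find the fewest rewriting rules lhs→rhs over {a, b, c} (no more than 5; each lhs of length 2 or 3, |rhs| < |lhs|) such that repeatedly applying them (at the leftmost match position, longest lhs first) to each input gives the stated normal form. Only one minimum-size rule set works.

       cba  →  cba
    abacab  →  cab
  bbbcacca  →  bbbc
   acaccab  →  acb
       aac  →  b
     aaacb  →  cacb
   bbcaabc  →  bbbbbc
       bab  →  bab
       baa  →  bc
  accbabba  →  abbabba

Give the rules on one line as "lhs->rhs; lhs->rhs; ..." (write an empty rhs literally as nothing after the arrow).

  | cba
  | abacab => cab
  | bbbcacca => bbbcaba => bbbc
  | acaccab => acabab => acb

aa->c; aba->; caa->bb; cc->b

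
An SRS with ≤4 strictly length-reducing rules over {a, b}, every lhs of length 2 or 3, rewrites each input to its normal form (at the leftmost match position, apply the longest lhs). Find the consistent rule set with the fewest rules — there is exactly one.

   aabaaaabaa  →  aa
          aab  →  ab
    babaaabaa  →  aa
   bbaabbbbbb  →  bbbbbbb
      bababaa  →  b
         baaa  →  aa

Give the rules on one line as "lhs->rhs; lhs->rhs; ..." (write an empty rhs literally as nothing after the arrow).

aab->ab; ba->; bab->bb

  | aabaaaabaa => abaaaabaa => aaaabaa => aaabaa => aabaa => abaa => aa
  | aab => ab
  | babaaabaa => bbaaabaa => baabaa => abaa => aa
  | bbaabbbbbb => babbbbbb => bbbbbbb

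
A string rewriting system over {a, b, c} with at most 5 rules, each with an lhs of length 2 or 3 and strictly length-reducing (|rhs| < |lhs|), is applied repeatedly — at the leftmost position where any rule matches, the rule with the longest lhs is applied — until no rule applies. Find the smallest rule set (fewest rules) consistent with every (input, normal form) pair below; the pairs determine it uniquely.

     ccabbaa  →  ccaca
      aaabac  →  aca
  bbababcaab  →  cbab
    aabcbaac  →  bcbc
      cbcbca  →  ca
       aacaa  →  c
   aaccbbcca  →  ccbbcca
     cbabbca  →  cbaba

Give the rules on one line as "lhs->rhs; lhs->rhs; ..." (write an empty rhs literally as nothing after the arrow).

  | ccabbaa => ccaca
  | aaabac => abac => aca
  | bbababcaab => cbabcaab => cbaaab => cbab
  | aabcbaac => bcbaac => bcbc

aa->; bac->ca; bba->c; bca->a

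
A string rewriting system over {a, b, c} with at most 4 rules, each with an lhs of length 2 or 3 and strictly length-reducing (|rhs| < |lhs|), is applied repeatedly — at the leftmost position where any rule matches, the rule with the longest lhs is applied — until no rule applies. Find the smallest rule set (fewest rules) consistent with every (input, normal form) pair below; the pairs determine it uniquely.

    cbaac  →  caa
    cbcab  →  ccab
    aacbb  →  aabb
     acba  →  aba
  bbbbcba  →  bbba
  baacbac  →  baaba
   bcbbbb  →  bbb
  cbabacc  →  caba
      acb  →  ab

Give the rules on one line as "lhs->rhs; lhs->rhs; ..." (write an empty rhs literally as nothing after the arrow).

ac->a; bcb->; cb->c

  | cbaac => caac => caa
  | cbcab => ccab
  | aacbb => aabb
  | acba => aba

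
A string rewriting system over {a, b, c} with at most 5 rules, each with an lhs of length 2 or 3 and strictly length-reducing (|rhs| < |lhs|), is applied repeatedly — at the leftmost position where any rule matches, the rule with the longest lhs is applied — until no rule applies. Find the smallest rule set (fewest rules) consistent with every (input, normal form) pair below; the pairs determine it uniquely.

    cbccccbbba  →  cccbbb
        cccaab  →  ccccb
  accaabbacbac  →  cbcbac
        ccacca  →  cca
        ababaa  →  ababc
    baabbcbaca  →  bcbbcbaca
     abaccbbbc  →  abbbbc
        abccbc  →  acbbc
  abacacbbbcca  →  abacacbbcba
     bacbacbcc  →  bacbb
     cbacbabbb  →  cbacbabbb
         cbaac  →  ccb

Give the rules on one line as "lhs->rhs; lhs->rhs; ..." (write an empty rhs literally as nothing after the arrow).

  | cbccccbbba => ccbccbbba => cccbbbba => cccbbb
  | cccaab => ccccb
  | accaabbacbac => aabbacbac => cbbacbac => cbcbac
  | ccacca => cca

aa->c; acc->; bba->b; bcc->cb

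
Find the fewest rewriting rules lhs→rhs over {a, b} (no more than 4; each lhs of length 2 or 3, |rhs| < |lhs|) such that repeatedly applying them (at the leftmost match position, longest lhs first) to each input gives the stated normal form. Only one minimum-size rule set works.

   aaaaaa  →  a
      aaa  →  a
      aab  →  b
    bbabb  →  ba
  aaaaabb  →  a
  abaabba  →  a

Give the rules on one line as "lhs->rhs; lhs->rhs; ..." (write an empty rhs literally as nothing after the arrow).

  | aaaaaa => aaaaa => aaaa => aaa => aa => a
  | aaa => aa => a
  | aab => ab => b
  | bbabb => bbaa => ba

aa->a; ab->b; abb->aa; baa->a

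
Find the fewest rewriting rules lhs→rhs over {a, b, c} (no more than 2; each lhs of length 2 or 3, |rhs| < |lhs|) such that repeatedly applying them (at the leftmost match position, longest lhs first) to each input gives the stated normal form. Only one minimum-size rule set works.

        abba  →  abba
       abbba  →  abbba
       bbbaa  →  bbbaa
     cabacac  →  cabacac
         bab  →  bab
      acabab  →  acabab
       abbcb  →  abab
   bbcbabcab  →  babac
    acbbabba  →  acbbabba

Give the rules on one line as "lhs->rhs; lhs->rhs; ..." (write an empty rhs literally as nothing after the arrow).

aab->c; bc->a

  | abba
  | abbba
  | bbbaa
  | cabacac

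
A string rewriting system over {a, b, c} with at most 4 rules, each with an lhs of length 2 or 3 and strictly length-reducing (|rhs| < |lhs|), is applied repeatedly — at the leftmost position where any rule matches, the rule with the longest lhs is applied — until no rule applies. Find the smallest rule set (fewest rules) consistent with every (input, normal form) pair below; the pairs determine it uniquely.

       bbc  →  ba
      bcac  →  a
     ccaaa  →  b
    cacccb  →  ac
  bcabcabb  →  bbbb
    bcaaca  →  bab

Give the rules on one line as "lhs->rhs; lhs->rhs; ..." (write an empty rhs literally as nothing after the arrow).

  | bbc => ba
  | bcac => aac => bc => a
  | ccaaa => cbaa => aa => b
  | cacccb => bcccb => accb => ac

aa->b; bc->a; ca->b; cb->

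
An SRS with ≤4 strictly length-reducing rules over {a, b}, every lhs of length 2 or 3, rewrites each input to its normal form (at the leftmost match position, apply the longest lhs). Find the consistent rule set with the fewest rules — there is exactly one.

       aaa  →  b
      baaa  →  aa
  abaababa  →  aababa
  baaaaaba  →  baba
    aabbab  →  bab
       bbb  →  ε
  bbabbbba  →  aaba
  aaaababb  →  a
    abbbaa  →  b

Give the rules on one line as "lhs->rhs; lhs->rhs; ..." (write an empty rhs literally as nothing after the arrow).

aaa->b; baa->a; bb->a; bbb->

  | aaa => b
  | baaa => aa
  | abaababa => aababa
  | baaaaaba => aaaaba => baba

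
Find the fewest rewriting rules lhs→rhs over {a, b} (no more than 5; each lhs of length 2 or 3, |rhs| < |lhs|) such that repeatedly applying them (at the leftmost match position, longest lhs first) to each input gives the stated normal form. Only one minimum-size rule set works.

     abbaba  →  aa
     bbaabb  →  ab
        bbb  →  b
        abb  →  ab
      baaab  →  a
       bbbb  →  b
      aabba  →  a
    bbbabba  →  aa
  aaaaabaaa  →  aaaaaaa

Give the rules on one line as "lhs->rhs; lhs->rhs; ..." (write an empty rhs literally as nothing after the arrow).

aab->a; ba->; bb->b; bba->a

  | abbaba => aaba => aa
  | bbaabb => aabb => ab
  | bbb => bb => b
  | abb => ab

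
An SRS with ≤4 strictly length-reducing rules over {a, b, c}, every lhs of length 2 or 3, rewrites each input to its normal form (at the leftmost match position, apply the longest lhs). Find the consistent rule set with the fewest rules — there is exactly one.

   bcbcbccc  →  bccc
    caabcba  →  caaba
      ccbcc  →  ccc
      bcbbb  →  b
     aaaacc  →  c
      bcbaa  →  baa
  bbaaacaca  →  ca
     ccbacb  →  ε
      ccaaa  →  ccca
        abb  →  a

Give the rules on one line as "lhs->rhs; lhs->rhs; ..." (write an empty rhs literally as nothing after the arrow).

  | bcbcbccc => bcbccc => bccc
  | caabcba => caaba
  | ccbcc => ccc
  | bcbbb => bbb => b

aaa->ca; ac->; bb->; cb->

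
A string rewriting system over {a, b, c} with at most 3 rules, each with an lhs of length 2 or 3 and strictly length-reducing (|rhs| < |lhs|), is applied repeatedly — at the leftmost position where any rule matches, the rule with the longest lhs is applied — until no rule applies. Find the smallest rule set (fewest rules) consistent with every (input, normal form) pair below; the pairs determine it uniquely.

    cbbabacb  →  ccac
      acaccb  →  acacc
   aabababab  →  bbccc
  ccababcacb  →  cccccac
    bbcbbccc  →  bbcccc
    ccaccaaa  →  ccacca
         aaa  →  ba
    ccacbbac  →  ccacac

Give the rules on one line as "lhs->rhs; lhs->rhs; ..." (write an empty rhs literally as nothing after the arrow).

aa->b; ab->c; cb->c

  | cbbabacb => cbabacb => cabacb => ccacb => ccac
  | acaccb => acacc
  | aabababab => bbababab => bbcabab => bbccab => bbccc
  | ccababcacb => cccabcacb => cccccacb => cccccac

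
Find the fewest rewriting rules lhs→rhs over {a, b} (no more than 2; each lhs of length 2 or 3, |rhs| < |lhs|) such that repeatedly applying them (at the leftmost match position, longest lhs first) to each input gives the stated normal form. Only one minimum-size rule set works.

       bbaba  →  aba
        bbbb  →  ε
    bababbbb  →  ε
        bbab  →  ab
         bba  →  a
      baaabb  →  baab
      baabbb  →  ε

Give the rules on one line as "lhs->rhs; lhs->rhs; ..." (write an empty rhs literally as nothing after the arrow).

abb->b; bb->

  | bbaba => aba
  | bbbb => bb => ε
  | bababbbb => babbbb => bbbb => bb => ε
  | bbab => ab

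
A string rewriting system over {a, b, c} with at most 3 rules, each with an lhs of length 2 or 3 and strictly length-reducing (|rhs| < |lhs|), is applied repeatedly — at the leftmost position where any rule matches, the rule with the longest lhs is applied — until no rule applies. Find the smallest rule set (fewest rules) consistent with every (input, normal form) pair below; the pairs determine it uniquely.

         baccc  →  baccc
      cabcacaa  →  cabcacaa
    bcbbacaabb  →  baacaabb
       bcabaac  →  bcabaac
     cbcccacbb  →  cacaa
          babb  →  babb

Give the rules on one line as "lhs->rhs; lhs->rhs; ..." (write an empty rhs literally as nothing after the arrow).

bcc->a; cbb->a

  | baccc
  | cabcacaa
  | bcbbacaabb => baacaabb
  | bcabaac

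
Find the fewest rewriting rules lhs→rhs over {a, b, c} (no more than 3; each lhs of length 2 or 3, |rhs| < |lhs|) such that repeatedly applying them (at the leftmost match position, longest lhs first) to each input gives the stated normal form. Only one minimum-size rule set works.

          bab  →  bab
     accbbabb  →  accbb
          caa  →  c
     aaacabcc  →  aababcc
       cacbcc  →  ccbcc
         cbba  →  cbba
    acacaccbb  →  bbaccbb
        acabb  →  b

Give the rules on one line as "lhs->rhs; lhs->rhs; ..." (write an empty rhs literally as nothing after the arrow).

abb->; aca->ba; ca->c

  | bab
  | accbbabb => accbb
  | caa => ca => c
  | aaacabcc => aababcc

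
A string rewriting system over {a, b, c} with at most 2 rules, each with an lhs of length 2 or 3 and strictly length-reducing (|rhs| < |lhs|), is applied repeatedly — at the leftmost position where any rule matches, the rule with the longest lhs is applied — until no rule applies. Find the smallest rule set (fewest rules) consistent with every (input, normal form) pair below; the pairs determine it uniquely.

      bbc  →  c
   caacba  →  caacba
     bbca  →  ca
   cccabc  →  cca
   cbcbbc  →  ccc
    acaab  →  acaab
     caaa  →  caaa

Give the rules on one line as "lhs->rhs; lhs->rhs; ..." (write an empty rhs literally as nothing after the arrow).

  | bbc => bc => c
  | caacba
  | bbca => bca => ca
  | cccabc => cccac => cca

bc->c; cac->a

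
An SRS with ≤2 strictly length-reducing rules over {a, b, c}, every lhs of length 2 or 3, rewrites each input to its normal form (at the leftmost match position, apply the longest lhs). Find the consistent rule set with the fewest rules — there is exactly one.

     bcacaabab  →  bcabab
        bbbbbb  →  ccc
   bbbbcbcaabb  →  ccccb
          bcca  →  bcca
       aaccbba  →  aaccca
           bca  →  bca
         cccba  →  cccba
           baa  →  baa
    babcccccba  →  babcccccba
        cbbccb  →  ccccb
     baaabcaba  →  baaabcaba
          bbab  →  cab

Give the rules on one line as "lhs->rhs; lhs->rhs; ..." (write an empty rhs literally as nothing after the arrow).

bb->c; caa->

  | bcacaabab => bcabab
  | bbbbbb => cbbbb => ccbb => ccc
  | bbbbcbcaabb => cbbcbcaabb => cccbcaabb => cccbbb => ccccb
  | bcca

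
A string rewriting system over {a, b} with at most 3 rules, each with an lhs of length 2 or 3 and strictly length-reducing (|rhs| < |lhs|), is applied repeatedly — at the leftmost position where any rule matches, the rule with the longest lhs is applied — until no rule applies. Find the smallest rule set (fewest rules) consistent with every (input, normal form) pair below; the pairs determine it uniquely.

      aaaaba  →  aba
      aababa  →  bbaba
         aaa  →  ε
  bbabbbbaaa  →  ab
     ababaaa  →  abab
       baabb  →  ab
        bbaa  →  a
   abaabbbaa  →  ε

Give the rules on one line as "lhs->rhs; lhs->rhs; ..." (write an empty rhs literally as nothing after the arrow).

aa->b; aaa->; bbb->a

  | aaaaba => aba
  | aababa => bbaba
  | aaa => ε
  | bbabbbbaaa => bbaabaaa => bbbbaaa => abaaa => ab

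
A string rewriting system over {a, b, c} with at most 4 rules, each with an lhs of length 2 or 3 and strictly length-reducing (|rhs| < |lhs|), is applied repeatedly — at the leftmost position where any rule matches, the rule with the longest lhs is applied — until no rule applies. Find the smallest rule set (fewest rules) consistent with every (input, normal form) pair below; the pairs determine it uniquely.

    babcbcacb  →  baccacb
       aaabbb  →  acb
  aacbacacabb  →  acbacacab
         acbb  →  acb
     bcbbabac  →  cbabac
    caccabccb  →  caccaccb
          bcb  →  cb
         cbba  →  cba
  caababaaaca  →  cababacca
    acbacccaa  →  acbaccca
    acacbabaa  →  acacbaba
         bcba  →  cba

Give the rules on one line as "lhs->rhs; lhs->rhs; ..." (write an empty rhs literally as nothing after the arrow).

aa->a; aaa->ac; bb->b; bc->c

  | babcbcacb => bacbcacb => baccacb
  | aaabbb => acbbb => acbb => acb
  | aacbacacabb => acbacacabb => acbacacab
  | acbb => acb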